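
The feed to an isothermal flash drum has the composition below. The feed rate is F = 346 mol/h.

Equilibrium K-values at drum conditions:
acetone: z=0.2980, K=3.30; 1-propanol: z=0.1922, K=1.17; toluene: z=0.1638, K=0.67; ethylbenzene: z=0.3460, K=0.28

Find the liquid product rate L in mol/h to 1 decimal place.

Iterate (Newton) starting at V/F = 0.34:
  V/F = 0.3400: g = 0.02475, g' = -0.8385 → V/F = 0.3695
  V/F = 0.3695: g = 0.00026, g' = -0.8217 → V/F = 0.3698
Converged at V/F = 0.3698.
Then V = V/F·F = 0.3698·346 = 128.0 mol/h and L = F − V = 218.0 mol/h.

L = 218.0 mol/h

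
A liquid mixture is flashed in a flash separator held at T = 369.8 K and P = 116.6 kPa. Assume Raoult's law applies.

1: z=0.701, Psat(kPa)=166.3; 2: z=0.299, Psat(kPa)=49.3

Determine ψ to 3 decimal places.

Raoult's law: Kᵢ = Pᵢˢᵃᵗ/P = Pᵢˢᵃᵗ/116.6.
  K_1 = 166.3/116.6 = 1.42624, K_2 = 49.3/116.6 = 0.42281
Material balance + equilibrium reduce to Σ zᵢ(Kᵢ−1)/(1+ψ(Kᵢ−1)) = 0.
g(0) = ΣzᵢKᵢ − 1 = 0.126 and g(1) = 1 − Σzᵢ/Kᵢ = -0.199, so a root lies in (0, 1).
Newton–Raphson from ψ = 0.38:
  ψ = 0.380: g = 0.0361, g' = -0.258 → ψ = 0.520
  ψ = 0.520: g = -0.0020, g' = -0.289 → ψ = 0.513
Converged at ψ = 0.513.

ψ = 0.513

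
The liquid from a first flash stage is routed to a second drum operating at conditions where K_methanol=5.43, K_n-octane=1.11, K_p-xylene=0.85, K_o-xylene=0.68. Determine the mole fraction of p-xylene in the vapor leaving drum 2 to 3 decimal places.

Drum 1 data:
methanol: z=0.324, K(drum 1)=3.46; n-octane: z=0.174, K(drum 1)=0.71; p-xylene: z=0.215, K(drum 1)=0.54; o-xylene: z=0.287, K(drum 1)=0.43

y_p-xylene (drum 2) = 0.251

Drum 1:
Let ψ₁ = V/F and solve Σ zᵢ(Kᵢ−1)/(1+ψ₁(Kᵢ−1)) = 0.
Feasibility: ΣzᵢKᵢ = 1.484, Σzᵢ/Kᵢ = 1.404 — both > 1, two phases present.
Newton iteration, ψ₁⁰ = 0.5:
  ψ₁ = 0.500: g = -0.0588, g' = -0.673 → ψ₁ = 0.413
  ψ₁ = 0.413: g = 0.0023, g' = -0.730 → ψ₁ = 0.416
Converged at ψ₁ = 0.416.
Drum-1 compositions:
  methanol: x = 0.160, y = 0.554
  n-octane: x = 0.198, y = 0.140
  p-xylene: x = 0.266, y = 0.144
  o-xylene: x = 0.376, y = 0.162
Drum-2 feed = drum-1 liquid: z₂ = (0.1602, 0.1979, 0.2658, 0.3761).
Drum 2:
Let ψ₂ = V/F and solve Σ zᵢ(Kᵢ−1)/(1+ψ₂(Kᵢ−1)) = 0.
Feasibility: ΣzᵢKᵢ = 1.571, Σzᵢ/Kᵢ = 1.074 — both > 1, two phases present.
Iterate (Newton) starting at ψ₂ = 0.65:
  ψ₂ = 0.650: g = 0.0071, g' = -0.280 → ψ₂ = 0.675
  ψ₂ = 0.675: g = 0.0001, g' = -0.269 → ψ₂ = 0.676
Converged at ψ₂ = 0.676.
  methanol: x = 0.040, y = 0.218
  n-octane: x = 0.184, y = 0.204
  p-xylene: x = 0.296, y = 0.251
  o-xylene: x = 0.480, y = 0.326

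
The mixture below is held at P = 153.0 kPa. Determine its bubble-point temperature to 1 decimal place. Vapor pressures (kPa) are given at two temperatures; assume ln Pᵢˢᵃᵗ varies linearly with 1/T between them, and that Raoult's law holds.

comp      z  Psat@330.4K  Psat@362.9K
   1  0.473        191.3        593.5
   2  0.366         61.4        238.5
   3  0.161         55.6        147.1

Bubble-point temperature: ΣzᵢPᵢˢᵃᵗ(T) = P. Interpolate ln Pᵢˢᵃᵗ = aᵢ + bᵢ/T.
  T = 330.4 K: ΣzᵢPᵢˢᵃᵗ = 121.91 kPa
  T = 362.9 K: ΣzᵢPᵢˢᵃᵗ = 391.70 kPa
  T = 346.6 K: ΣzᵢPᵢˢᵃᵗ = 223.88 kPa
  T = 338.5 K: ΣzᵢPᵢˢᵃᵗ = 166.35 kPa
  T = 334.4 K: ΣzᵢPᵢˢᵃᵗ = 142.39 kPa
  T = 336.4 K: ΣzᵢPᵢˢᵃᵗ = 153.68 kPa
Interpolating between 334.4 K and 336.4 K gives T ≈ 336.3 K.

T = 336.3 K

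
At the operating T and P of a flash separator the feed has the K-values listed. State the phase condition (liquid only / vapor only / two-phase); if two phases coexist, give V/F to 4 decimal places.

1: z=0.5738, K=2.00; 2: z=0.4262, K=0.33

two-phase, V/F = 0.4302

ΣzᵢKᵢ = 1.2882; Σzᵢ/Kᵢ = 1.5784.
Both exceed 1, so a two-phase solution exists.
Binary case is linear: z₁(K₁−1)(1+ψ(K₂−1)) + z₂(K₂−1)(1+ψ(K₁−1)) = 0
⇒ ψ = [z₁(K₁−1)+z₂(K₂−1)] / [−(K₁−1)(K₂−1)] = 0.28825/0.67000 = 0.4302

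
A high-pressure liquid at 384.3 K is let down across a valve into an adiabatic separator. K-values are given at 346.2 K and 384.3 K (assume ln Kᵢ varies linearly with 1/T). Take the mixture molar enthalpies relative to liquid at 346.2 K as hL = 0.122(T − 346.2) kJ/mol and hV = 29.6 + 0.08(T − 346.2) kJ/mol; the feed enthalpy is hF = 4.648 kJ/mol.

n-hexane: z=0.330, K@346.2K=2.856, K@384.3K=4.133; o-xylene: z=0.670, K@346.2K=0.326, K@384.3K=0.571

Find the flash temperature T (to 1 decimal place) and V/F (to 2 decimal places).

Adiabatic flash: solve Rachford–Rice at each trial T, then check hF = ψ·hV(T) + (1−ψ)·hL(T).
  T = 346.2 K: K = (2.856, 0.326), RR gives ψ = 0.129, H_out = 3.807 kJ/mol
  T = 384.3 K: K = (4.133, 0.571), RR gives ψ = 0.555, H_out = 20.199 kJ/mol
  T = 365.2 K: K = (3.467, 0.437), RR gives ψ = 0.315, H_out = 11.393 kJ/mol
  T = 355.7 K: K = (3.155, 0.379), RR gives ψ = 0.221, H_out = 7.601 kJ/mol
  T = 350.9 K: K = (3.002, 0.352), RR gives ψ = 0.174, H_out = 5.700 kJ/mol
  T = 348.5 K: K = (2.927, 0.338), RR gives ψ = 0.151, H_out = 4.739 kJ/mol
Linear interpolation between T = 346.2 (H_out = 3.807) and T = 348.5 (H_out = 4.739) on hF = 4.648 gives T ≈ 348.3 K, at which ψ = 0.15.

T = 348.3 K, V/F = 0.15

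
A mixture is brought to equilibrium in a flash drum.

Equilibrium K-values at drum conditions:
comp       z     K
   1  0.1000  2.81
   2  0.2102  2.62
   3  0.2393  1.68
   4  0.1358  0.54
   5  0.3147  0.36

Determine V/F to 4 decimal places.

Rachford–Rice: g(V/F) = Σ zᵢ(Kᵢ−1)/(1+V/F(Kᵢ−1)) = 0.
Feasibility: ΣzᵢKᵢ = 1.4204, Σzᵢ/Kᵢ = 1.3839 — both > 1, two phases present.
Newton iteration, V/F⁰ = 0.38:
  V/F = 0.3800: g = 0.10549, g' = -0.6635 → V/F = 0.5390
  V/F = 0.5390: g = 0.00195, g' = -0.6516 → V/F = 0.5420
Converged at V/F = 0.5420.

V/F = 0.5420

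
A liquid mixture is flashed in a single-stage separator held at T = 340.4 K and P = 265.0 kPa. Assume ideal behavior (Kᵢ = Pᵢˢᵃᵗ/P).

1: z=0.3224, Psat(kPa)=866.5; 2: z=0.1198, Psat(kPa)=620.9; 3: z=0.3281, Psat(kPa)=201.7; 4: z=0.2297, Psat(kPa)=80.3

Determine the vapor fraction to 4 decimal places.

ψ = 0.6446

Raoult's law: Kᵢ = Pᵢˢᵃᵗ/P = Pᵢˢᵃᵗ/265.0.
  K_1 = 866.5/265.0 = 3.269811, K_2 = 620.9/265.0 = 2.343019, K_3 = 201.7/265.0 = 0.761132, K_4 = 80.3/265.0 = 0.303019
Material balance + equilibrium reduce to Σ zᵢ(Kᵢ−1)/(1+ψ(Kᵢ−1)) = 0.
g(0) = ΣzᵢKᵢ − 1 = 0.6542 and g(1) = 1 − Σzᵢ/Kᵢ = -0.3388, so a root lies in (0, 1).
Newton–Raphson from ψ = 0.68:
  ψ = 0.6800: g = -0.02610, g' = -0.7457 → ψ = 0.6450
  ψ = 0.6450: g = -0.00029, g' = -0.7301 → ψ = 0.6446
Converged at ψ = 0.6446.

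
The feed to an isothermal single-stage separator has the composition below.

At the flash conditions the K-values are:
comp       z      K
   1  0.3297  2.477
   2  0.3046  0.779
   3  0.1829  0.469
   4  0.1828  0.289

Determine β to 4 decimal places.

β = 0.2739

Rachford–Rice: g(β) = Σ zᵢ(Kᵢ−1)/(1+β(Kᵢ−1)) = 0.
Feasibility: ΣzᵢKᵢ = 1.1926, Σzᵢ/Kᵢ = 1.5466 — both > 1, two phases present.
Newton–Raphson from β = 0.5:
  β = 0.5000: g = -0.12946, g' = -0.5748 → β = 0.2748
  β = 0.2748: g = -0.00053, g' = -0.5942 → β = 0.2739
Converged at β = 0.2739.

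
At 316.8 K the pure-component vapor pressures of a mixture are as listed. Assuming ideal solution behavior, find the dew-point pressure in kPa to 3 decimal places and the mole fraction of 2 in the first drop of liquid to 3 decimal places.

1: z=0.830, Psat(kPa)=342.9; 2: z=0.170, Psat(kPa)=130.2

At the dew point ψ → 1, so Σzᵢ/Kᵢ = 1 with Kᵢ = Pᵢˢᵃᵗ/P ⇒ 1/P = Σzᵢ/Pᵢˢᵃᵗ.
1/P = 0.830/342.9 + 0.170/130.2 = 0.003726 ⇒ P = 268.369 kPa
xᵢ = zᵢP/Pᵢˢᵃᵗ ⇒ x_2 = 0.170·268.369/130.2 = 0.350

Pdew = 268.369 kPa, x_2 = 0.350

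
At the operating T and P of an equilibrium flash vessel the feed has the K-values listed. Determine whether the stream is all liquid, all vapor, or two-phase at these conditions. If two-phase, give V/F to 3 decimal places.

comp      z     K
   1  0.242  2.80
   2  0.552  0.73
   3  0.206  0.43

two-phase, V/F = 0.257

ΣzᵢKᵢ = 1.169; Σzᵢ/Kᵢ = 1.322.
Both exceed 1, so a two-phase solution exists.
Material balance + equilibrium reduce to Σ zᵢ(Kᵢ−1)/(1+ψ(Kᵢ−1)) = 0.
Newton iteration, ψ⁰ = 0.37:
  ψ = 0.370: g = -0.0529, g' = -0.440 → ψ = 0.250
  ψ = 0.250: g = 0.0038, g' = -0.511 → ψ = 0.257
Converged at ψ = 0.257.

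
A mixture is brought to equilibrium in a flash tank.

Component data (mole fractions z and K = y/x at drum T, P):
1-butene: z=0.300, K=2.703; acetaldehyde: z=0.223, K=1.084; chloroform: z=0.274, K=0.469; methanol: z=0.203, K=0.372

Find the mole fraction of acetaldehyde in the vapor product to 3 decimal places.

y_acetaldehyde = 0.235

Newton–Raphson from ψ = 0.33:
  ψ = 0.330: g = 0.0081, g' = -0.599 → ψ = 0.344
Converged at ψ = 0.344.
Compositions from xᵢ = zᵢ/(1+ψ(Kᵢ−1)), yᵢ = Kᵢxᵢ:
  1-butene: x = 0.189, y = 0.512
  acetaldehyde: x = 0.217, y = 0.235
  chloroform: x = 0.335, y = 0.157
  methanol: x = 0.259, y = 0.096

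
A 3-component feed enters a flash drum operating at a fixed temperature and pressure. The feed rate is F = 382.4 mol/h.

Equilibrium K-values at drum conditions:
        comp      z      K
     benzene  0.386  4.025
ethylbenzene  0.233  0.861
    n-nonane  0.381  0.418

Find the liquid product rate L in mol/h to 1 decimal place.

L = 133.1 mol/h

Newton iteration, ψ⁰ = 0.5:
  ψ = 0.500: g = 0.1172, g' = -0.821 → ψ = 0.643
  ψ = 0.643: g = 0.0068, g' = -0.742 → ψ = 0.652
Converged at ψ = 0.652.
Then V = ψ·F = 0.6519·382.4 = 249.3 mol/h and L = F − V = 133.1 mol/h.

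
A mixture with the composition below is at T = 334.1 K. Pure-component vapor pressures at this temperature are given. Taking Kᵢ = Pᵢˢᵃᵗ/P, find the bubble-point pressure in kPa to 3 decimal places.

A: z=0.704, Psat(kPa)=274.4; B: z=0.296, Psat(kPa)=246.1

Pbub = 266.023 kPa

At the bubble point ψ → 0, so ΣzᵢKᵢ = 1 with Kᵢ = Pᵢˢᵃᵗ/P ⇒ P = ΣzᵢPᵢˢᵃᵗ.
P = 0.704·274.4 + 0.296·246.1 = 266.023 kPa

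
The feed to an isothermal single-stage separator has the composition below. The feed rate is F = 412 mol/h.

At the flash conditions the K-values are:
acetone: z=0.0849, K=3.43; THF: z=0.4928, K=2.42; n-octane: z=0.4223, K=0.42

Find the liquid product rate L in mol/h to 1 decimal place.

Material balance + equilibrium reduce to Σ zᵢ(Kᵢ−1)/(1+V/F(Kᵢ−1)) = 0.
Check two-phase: ΣzᵢKᵢ = 1.6611 > 1 and Σzᵢ/Kᵢ = 1.2339 > 1, so g(0) = 0.6611 > 0 and g(1) = -0.2339 < 0.
Newton iteration, V/F⁰ = 0.5:
  V/F = 0.5000: g = 0.15739, g' = -0.7238 → V/F = 0.7174
  V/F = 0.7174: g = 0.00235, g' = -0.7271 → V/F = 0.7207
Converged at V/F = 0.7207.
Then V = V/F·F = 0.7207·412 = 296.9 mol/h and L = F − V = 115.1 mol/h.

L = 115.1 mol/h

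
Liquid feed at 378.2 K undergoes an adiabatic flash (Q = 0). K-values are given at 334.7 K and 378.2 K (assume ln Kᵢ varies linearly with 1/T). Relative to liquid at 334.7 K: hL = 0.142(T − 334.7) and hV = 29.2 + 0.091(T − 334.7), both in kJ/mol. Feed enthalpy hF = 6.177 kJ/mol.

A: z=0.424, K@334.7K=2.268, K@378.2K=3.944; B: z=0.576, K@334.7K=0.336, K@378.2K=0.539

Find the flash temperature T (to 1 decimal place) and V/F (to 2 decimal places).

Adiabatic flash: solve Rachford–Rice at each trial T, then check hF = ψ·hV(T) + (1−ψ)·hL(T).
  T = 334.7 K: K = (2.268, 0.336), RR gives ψ = 0.184, H_out = 5.381 kJ/mol
  T = 378.2 K: K = (3.944, 0.539), RR gives ψ = 0.724, H_out = 25.714 kJ/mol
  T = 356.4 K: K = (3.040, 0.432), RR gives ψ = 0.463, H_out = 16.101 kJ/mol
  T = 345.5 K: K = (2.636, 0.382), RR gives ψ = 0.334, H_out = 11.104 kJ/mol
  T = 340.1 K: K = (2.448, 0.359), RR gives ψ = 0.263, H_out = 8.383 kJ/mol
  T = 337.4 K: K = (2.357, 0.347), RR gives ψ = 0.225, H_out = 6.925 kJ/mol
  T = 336.0 K: K = (2.311, 0.341), RR gives ψ = 0.204, H_out = 6.136 kJ/mol
Linear interpolation between T = 336.0 (H_out = 6.136) and T = 337.4 (H_out = 6.925) on hF = 6.177 gives T ≈ 336.1 K, at which ψ = 0.21.

T = 336.1 K, V/F = 0.21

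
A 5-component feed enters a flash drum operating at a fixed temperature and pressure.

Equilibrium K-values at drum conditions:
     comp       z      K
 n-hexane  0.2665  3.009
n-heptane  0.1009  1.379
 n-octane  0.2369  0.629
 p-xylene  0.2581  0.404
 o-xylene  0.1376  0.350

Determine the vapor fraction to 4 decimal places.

Rachford–Rice: g(ψ) = Σ zᵢ(Kᵢ−1)/(1+ψ(Kᵢ−1)) = 0.
Check two-phase: ΣzᵢKᵢ = 1.2425 > 1 and Σzᵢ/Kᵢ = 1.5704 > 1, so g(0) = 0.2425 > 0 and g(1) = -0.5704 < 0.
Iterate (Newton) starting at ψ = 0.58:
  ψ = 0.5800: g = -0.21202, g' = -0.6560 → ψ = 0.2568
  ψ = 0.2568: g = 0.00190, g' = -0.7315 → ψ = 0.2594
Converged at ψ = 0.2594.

ψ = 0.2594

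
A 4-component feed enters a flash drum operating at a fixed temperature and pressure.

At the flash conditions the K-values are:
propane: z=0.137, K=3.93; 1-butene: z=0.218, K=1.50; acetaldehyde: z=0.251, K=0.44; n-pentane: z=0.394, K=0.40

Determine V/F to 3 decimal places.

V/F = 0.114

Rachford–Rice: g(V/F) = Σ zᵢ(Kᵢ−1)/(1+V/F(Kᵢ−1)) = 0.
Feasibility: ΣzᵢKᵢ = 1.133, Σzᵢ/Kᵢ = 1.736 — both > 1, two phases present.
Newton–Raphson from V/F = 0.5:
  V/F = 0.500: g = -0.2829, g' = -0.670 → V/F = 0.078
  V/F = 0.078: g = 0.0371, g' = -1.073 → V/F = 0.112
  V/F = 0.112: g = 0.0019, g' = -0.968 → V/F = 0.114
Converged at V/F = 0.114.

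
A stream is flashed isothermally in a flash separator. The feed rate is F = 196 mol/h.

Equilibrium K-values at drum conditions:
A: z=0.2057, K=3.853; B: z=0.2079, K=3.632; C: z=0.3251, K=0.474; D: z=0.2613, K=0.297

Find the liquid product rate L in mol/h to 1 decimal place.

L = 105.0 mol/h

Rachford–Rice: g(ψ) = Σ zᵢ(Kᵢ−1)/(1+ψ(Kᵢ−1)) = 0.
g(0) = ΣzᵢKᵢ − 1 = 0.7794 and g(1) = 1 − Σzᵢ/Kᵢ = -0.6763, so a root lies in (0, 1).
Newton iteration, ψ⁰ = 0.51:
  ψ = 0.5100: g = -0.04740, g' = -1.0221 → ψ = 0.4636
  ψ = 0.4636: g = 0.00045, g' = -1.0440 → ψ = 0.4641
Converged at ψ = 0.4641.
Then V = ψ·F = 0.4641·196 = 91.0 mol/h and L = F − V = 105.0 mol/h.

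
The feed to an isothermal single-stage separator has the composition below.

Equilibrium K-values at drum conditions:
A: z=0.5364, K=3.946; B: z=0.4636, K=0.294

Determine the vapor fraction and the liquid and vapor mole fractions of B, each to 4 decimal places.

ψ = 0.6024, x_B = 0.8067, y_B = 0.2372

Binary case is linear: z₁(K₁−1)(1+ψ(K₂−1)) + z₂(K₂−1)(1+ψ(K₁−1)) = 0
⇒ ψ = [z₁(K₁−1)+z₂(K₂−1)] / [−(K₁−1)(K₂−1)] = 1.25293/2.07988 = 0.6024
Compositions from xᵢ = zᵢ/(1+ψ(Kᵢ−1)), yᵢ = Kᵢxᵢ:
  A: x = 0.1933, y = 0.7628
  B: x = 0.8067, y = 0.2372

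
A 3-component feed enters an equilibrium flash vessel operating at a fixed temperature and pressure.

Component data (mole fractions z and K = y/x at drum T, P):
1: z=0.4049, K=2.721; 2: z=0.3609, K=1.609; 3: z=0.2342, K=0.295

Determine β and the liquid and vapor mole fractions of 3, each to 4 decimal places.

β = 0.8658, x_3 = 0.6011, y_3 = 0.1773

Material balance + equilibrium reduce to Σ zᵢ(Kᵢ−1)/(1+β(Kᵢ−1)) = 0.
Feasibility: ΣzᵢKᵢ = 1.7515, Σzᵢ/Kᵢ = 1.1670 — both > 1, two phases present.
Iterate (Newton) starting at β = 0.42:
  β = 0.4200: g = 0.34493, g' = -0.7239 → β = 0.8965
  β = 0.8965: g = -0.03252, g' = -1.1012 → β = 0.8670
  β = 0.8670: g = -0.00123, g' = -1.0206 → β = 0.8658
Converged at β = 0.8658.
Compositions from xᵢ = zᵢ/(1+β(Kᵢ−1)), yᵢ = Kᵢxᵢ:
  1: x = 0.1626, y = 0.4425
  2: x = 0.2363, y = 0.3802
  3: x = 0.6011, y = 0.1773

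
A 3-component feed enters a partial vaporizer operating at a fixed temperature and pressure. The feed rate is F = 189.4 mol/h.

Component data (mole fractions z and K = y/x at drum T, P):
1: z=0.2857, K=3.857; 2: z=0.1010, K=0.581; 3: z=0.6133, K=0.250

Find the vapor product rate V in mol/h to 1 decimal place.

Material balance + equilibrium reduce to Σ zᵢ(Kᵢ−1)/(1+β(Kᵢ−1)) = 0.
Check two-phase: ΣzᵢKᵢ = 1.3140 > 1 and Σzᵢ/Kᵢ = 2.7011 > 1, so g(0) = 0.3140 > 0 and g(1) = -1.7011 < 0.
Newton–Raphson from β = 0.5:
  β = 0.5000: g = -0.45338, g' = -1.3069 → β = 0.1531
  β = 0.1531: g = 0.00300, g' = -1.5892 → β = 0.1550
Converged at β = 0.1550.
Then V = β·F = 0.1550·189.4 = 29.4 mol/h and L = F − V = 160.0 mol/h.

V = 29.4 mol/h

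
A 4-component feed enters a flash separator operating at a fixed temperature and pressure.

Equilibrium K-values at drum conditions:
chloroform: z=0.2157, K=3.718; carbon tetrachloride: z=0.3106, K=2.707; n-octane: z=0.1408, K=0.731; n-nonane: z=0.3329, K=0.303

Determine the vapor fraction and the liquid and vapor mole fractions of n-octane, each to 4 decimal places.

Newton–Raphson from ψ = 0.35:
  ψ = 0.3500: g = 0.28364, g' = -1.0685 → ψ = 0.6155
  ψ = 0.6155: g = 0.02618, g' = -0.9489 → ψ = 0.6430
  ψ = 0.6430: g = -0.00018, g' = -0.9628 → ψ = 0.6429
Converged at ψ = 0.6429.
Compositions from xᵢ = zᵢ/(1+ψ(Kᵢ−1)), yᵢ = Kᵢxᵢ:
  chloroform: x = 0.0785, y = 0.2919
  carbon tetrachloride: x = 0.1481, y = 0.4009
  n-octane: x = 0.1702, y = 0.1244
  n-nonane: x = 0.6032, y = 0.1828

ψ = 0.6429, x_n-octane = 0.1702, y_n-octane = 0.1244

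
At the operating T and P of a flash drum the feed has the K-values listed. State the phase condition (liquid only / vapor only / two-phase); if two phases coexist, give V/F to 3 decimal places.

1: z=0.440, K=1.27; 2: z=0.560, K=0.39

ΣzᵢKᵢ = 0.777; Σzᵢ/Kᵢ = 1.782.
Since ΣzᵢKᵢ < 1 the mixture is below its bubble point — single liquid phase.

liquid only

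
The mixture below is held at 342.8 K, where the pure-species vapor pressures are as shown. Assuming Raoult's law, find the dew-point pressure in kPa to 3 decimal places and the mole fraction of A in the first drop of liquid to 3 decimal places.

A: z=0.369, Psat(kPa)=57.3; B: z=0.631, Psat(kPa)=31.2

At the dew point ψ → 1, so Σzᵢ/Kᵢ = 1 with Kᵢ = Pᵢˢᵃᵗ/P ⇒ 1/P = Σzᵢ/Pᵢˢᵃᵗ.
1/P = 0.369/57.3 + 0.631/31.2 = 0.026664 ⇒ P = 37.504 kPa
xᵢ = zᵢP/Pᵢˢᵃᵗ ⇒ x_A = 0.369·37.504/57.3 = 0.242

Pdew = 37.504 kPa, x_A = 0.242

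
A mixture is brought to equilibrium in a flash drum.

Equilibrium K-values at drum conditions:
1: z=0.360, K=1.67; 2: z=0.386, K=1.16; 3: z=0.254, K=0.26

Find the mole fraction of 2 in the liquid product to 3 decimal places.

Material balance + equilibrium reduce to Σ zᵢ(Kᵢ−1)/(1+ψ(Kᵢ−1)) = 0.
g(0) = ΣzᵢKᵢ − 1 = 0.115 and g(1) = 1 − Σzᵢ/Kᵢ = -0.525, so a root lies in (0, 1).
Newton–Raphson from ψ = 0.65:
  ψ = 0.650: g = -0.1382, g' = -0.603 → ψ = 0.421
  ψ = 0.421: g = -0.0269, g' = -0.400 → ψ = 0.354
  ψ = 0.354: g = -0.0011, g' = -0.370 → ψ = 0.351
Converged at ψ = 0.351.
Compositions from xᵢ = zᵢ/(1+ψ(Kᵢ−1)), yᵢ = Kᵢxᵢ:
  1: x = 0.292, y = 0.487
  2: x = 0.365, y = 0.424
  3: x = 0.343, y = 0.089

x_2 = 0.365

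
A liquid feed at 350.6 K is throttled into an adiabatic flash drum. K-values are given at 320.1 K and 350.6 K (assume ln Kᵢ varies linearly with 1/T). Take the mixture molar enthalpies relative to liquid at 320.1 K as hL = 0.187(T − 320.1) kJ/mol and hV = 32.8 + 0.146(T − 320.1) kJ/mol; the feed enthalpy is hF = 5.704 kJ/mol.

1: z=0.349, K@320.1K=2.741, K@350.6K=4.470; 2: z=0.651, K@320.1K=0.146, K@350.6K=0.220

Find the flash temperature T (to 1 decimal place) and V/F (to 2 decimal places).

T = 329.2 K, V/F = 0.12

Adiabatic flash: solve Rachford–Rice at each trial T, then check hF = ψ·hV(T) + (1−ψ)·hL(T).
  T = 320.1 K: K = (2.741, 0.146), RR gives ψ = 0.035, H_out = 1.140 kJ/mol
  T = 350.6 K: K = (4.470, 0.220), RR gives ψ = 0.260, H_out = 13.901 kJ/mol
  T = 335.4 K: K = (3.542, 0.181), RR gives ψ = 0.170, H_out = 8.333 kJ/mol
  T = 327.8 K: K = (3.128, 0.163), RR gives ψ = 0.111, H_out = 5.048 kJ/mol
  T = 331.6 K: K = (3.331, 0.172), RR gives ψ = 0.142, H_out = 6.747 kJ/mol
  T = 329.7 K: K = (3.228, 0.167), RR gives ψ = 0.127, H_out = 5.913 kJ/mol
Linear interpolation between T = 327.8 (H_out = 5.048) and T = 329.7 (H_out = 5.913) on hF = 5.704 gives T ≈ 329.2 K, at which ψ = 0.12.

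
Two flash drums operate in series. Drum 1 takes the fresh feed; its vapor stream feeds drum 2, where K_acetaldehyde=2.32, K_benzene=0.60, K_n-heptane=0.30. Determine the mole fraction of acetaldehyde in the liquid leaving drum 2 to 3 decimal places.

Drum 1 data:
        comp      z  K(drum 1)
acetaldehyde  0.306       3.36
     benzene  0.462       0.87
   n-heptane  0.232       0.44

x_acetaldehyde (drum 2) = 0.271

Drum 1:
Let ψ₁ = V/F and solve Σ zᵢ(Kᵢ−1)/(1+ψ₁(Kᵢ−1)) = 0.
Check two-phase: ΣzᵢKᵢ = 1.532 > 1 and Σzᵢ/Kᵢ = 1.149 > 1, so g(0) = 0.532 > 0 and g(1) = -0.149 < 0.
Iterate (Newton) starting at ψ₁ = 0.67:
  ψ₁ = 0.670: g = 0.0060, g' = -0.452 → ψ₁ = 0.683
Converged at ψ₁ = 0.683.
Drum-1 compositions:
  acetaldehyde: x = 0.117, y = 0.393
  benzene: x = 0.507, y = 0.441
  n-heptane: x = 0.376, y = 0.165
Drum-2 feed = drum-1 vapor: z₂ = (0.3935, 0.4411, 0.1654).
Drum 2:
Let ψ₂ = V/F and solve Σ zᵢ(Kᵢ−1)/(1+ψ₂(Kᵢ−1)) = 0.
Check two-phase: ΣzᵢKᵢ = 1.227 > 1 and Σzᵢ/Kᵢ = 1.456 > 1, so g(0) = 0.227 > 0 and g(1) = -0.456 < 0.
Newton–Raphson from ψ₂ = 0.31:
  ψ₂ = 0.310: g = 0.0193, g' = -0.569 → ψ₂ = 0.344
Converged at ψ₂ = 0.344.
  acetaldehyde: x = 0.271, y = 0.628
  benzene: x = 0.512, y = 0.307
  n-heptane: x = 0.218, y = 0.065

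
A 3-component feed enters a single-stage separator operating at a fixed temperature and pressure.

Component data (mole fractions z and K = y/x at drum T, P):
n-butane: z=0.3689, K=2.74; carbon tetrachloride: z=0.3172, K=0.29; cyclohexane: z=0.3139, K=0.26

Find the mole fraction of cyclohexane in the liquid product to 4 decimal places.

x_cyclohexane = 0.3520

Rachford–Rice: g(ψ) = Σ zᵢ(Kᵢ−1)/(1+ψ(Kᵢ−1)) = 0.
g(0) = ΣzᵢKᵢ − 1 = 0.1844 and g(1) = 1 − Σzᵢ/Kᵢ = -1.4357, so a root lies in (0, 1).
Newton–Raphson from ψ = 0.56:
  ψ = 0.5600: g = -0.44542, g' = -1.2284 → ψ = 0.1974
  ψ = 0.1974: g = -0.05616, g' = -1.0708 → ψ = 0.1450
  ψ = 0.1450: g = 0.00136, g' = -1.1267 → ψ = 0.1462
Converged at ψ = 0.1462.
Compositions from xᵢ = zᵢ/(1+ψ(Kᵢ−1)), yᵢ = Kᵢxᵢ:
  n-butane: x = 0.2941, y = 0.8058
  carbon tetrachloride: x = 0.3539, y = 0.1026
  cyclohexane: x = 0.3520, y = 0.0915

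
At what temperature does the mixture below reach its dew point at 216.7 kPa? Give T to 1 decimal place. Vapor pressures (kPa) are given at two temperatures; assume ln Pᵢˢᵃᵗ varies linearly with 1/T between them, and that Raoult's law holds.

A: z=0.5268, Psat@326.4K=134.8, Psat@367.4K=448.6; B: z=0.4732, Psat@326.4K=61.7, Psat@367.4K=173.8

Dew-point temperature: Σzᵢ·P/Pᵢˢᵃᵗ(T) = 1. Interpolate ln Pᵢˢᵃᵗ = aᵢ + bᵢ/T.
  T = 326.4 K: ΣzᵢP/Pᵢˢᵃᵗ = 2.5088
  T = 367.4 K: ΣzᵢP/Pᵢˢᵃᵗ = 0.8445
  T = 346.9 K: ΣzᵢP/Pᵢˢᵃᵗ = 1.4084
  T = 357.1 K: ΣzᵢP/Pᵢˢᵃᵗ = 1.0838
  T = 362.2 K: ΣzᵢP/Pᵢˢᵃᵗ = 0.9561
  T = 359.6 K: ΣzᵢP/Pᵢˢᵃᵗ = 1.0187
Interpolating between 359.6 K and 362.2 K gives T ≈ 360.4 K.

T = 360.4 K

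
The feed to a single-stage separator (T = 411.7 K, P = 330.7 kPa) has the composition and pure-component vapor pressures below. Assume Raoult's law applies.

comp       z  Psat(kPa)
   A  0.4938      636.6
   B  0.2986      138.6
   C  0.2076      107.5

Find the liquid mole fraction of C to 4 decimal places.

x_C = 0.2496

Raoult's law: Kᵢ = Pᵢˢᵃᵗ/P = Pᵢˢᵃᵗ/330.7.
  K_A = 636.6/330.7 = 1.925008, K_B = 138.6/330.7 = 0.419111, K_C = 107.5/330.7 = 0.325068
Iterate (Newton) starting at ψ = 0.5:
  ψ = 0.5000: g = -0.14362, g' = -0.6131 → ψ = 0.2658
  ψ = 0.2658: g = -0.00922, g' = -0.5536 → ψ = 0.2491
Converged at ψ = 0.2491.
Compositions from xᵢ = zᵢ/(1+ψ(Kᵢ−1)), yᵢ = Kᵢxᵢ:
  A: x = 0.4013, y = 0.7726
  B: x = 0.3491, y = 0.1463
  C: x = 0.2496, y = 0.0811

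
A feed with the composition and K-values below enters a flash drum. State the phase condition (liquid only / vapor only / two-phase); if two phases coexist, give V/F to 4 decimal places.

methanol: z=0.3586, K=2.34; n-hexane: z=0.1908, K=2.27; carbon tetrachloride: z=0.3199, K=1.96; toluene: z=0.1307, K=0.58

ΣzᵢKᵢ = 1.9750; Σzᵢ/Kᵢ = 0.6259.
Since Σzᵢ/Kᵢ < 1 the mixture is above its dew point — single vapor phase.

vapor only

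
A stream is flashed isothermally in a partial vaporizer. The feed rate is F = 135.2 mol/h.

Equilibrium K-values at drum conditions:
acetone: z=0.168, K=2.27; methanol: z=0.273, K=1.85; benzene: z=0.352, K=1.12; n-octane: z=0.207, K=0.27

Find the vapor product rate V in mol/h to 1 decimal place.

V = 92.1 mol/h

Material balance + equilibrium reduce to Σ zᵢ(Kᵢ−1)/(1+V/F(Kᵢ−1)) = 0.
Feasibility: ΣzᵢKᵢ = 1.337, Σzᵢ/Kᵢ = 1.303 — both > 1, two phases present.
Newton–Raphson from V/F = 0.5:
  V/F = 0.500: g = 0.0952, g' = -0.477 → V/F = 0.700
  V/F = 0.700: g = -0.0115, g' = -0.619 → V/F = 0.681
Converged at V/F = 0.681.
Then V = V/F·F = 0.6809·135.2 = 92.1 mol/h and L = F − V = 43.1 mol/h.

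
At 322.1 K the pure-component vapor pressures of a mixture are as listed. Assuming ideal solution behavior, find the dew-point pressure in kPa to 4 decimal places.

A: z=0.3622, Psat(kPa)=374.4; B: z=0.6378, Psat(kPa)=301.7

Pdew = 324.5241 kPa

At the dew point ψ → 1, so Σzᵢ/Kᵢ = 1 with Kᵢ = Pᵢˢᵃᵗ/P ⇒ 1/P = Σzᵢ/Pᵢˢᵃᵗ.
1/P = 0.3622/374.4 + 0.6378/301.7 = 0.0030814 ⇒ P = 324.5241 kPa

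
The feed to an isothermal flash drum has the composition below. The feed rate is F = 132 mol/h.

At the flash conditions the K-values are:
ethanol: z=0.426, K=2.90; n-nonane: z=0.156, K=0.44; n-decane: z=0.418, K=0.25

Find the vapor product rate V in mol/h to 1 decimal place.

Rachford–Rice: g(ψ) = Σ zᵢ(Kᵢ−1)/(1+ψ(Kᵢ−1)) = 0.
Feasibility: ΣzᵢKᵢ = 1.409, Σzᵢ/Kᵢ = 2.173 — both > 1, two phases present.
Iterate (Newton) starting at ψ = 0.49:
  ψ = 0.490: g = -0.1969, g' = -1.093 → ψ = 0.310
  ψ = 0.310: g = -0.0047, g' = -1.080 → ψ = 0.306
Converged at ψ = 0.306.
Then V = ψ·F = 0.3056·132 = 40.3 mol/h and L = F − V = 91.7 mol/h.

V = 40.3 mol/h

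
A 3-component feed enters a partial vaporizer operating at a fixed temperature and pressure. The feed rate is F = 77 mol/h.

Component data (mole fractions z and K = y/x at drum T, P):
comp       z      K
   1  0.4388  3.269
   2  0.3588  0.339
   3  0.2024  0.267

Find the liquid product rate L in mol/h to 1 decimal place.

L = 46.9 mol/h

Newton iteration, ψ⁰ = 0.38:
  ψ = 0.3800: g = 0.01229, g' = -1.1399 → ψ = 0.3908
Converged at ψ = 0.3908.
Then V = ψ·F = 0.3908·77 = 30.1 mol/h and L = F − V = 46.9 mol/h.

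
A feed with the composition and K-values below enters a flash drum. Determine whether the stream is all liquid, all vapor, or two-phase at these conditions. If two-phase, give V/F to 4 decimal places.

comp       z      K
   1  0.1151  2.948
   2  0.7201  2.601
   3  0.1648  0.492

all vapor

ΣzᵢKᵢ = 2.2934; Σzᵢ/Kᵢ = 0.6509.
Since Σzᵢ/Kᵢ < 1 the mixture is above its dew point — single vapor phase.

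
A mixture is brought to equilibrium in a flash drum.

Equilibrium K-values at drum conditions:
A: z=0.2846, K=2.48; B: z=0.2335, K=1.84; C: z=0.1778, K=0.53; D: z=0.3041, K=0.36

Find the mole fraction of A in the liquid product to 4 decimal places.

x_A = 0.1670

Rachford–Rice: g(β) = Σ zᵢ(Kᵢ−1)/(1+β(Kᵢ−1)) = 0.
Check two-phase: ΣzᵢKᵢ = 1.3392 > 1 and Σzᵢ/Kᵢ = 1.4219 > 1, so g(0) = 0.3392 > 0 and g(1) = -0.4219 < 0.
Newton iteration, β⁰ = 0.5:
  β = 0.5000: g = -0.01525, g' = -0.6241 → β = 0.4756
  β = 0.4756: g = -0.00004, g' = -0.6214 → β = 0.4755
Converged at β = 0.4755.
Compositions from xᵢ = zᵢ/(1+β(Kᵢ−1)), yᵢ = Kᵢxᵢ:
  A: x = 0.1670, y = 0.4143
  B: x = 0.1669, y = 0.3070
  C: x = 0.2290, y = 0.1214
  D: x = 0.4371, y = 0.1574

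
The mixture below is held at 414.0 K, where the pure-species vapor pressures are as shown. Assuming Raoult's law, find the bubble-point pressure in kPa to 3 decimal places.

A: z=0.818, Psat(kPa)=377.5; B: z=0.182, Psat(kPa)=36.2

At the bubble point ψ → 0, so ΣzᵢKᵢ = 1 with Kᵢ = Pᵢˢᵃᵗ/P ⇒ P = ΣzᵢPᵢˢᵃᵗ.
P = 0.818·377.5 + 0.182·36.2 = 315.383 kPa

Pbub = 315.383 kPa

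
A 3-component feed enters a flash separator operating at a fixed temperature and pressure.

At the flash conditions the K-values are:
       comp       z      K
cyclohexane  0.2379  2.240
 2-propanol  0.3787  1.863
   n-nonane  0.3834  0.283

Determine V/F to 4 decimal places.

Newton–Raphson from V/F = 0.5:
  V/F = 0.5000: g = -0.01812, g' = -0.7560 → V/F = 0.4760
  V/F = 0.4760: g = -0.00019, g' = -0.7406 → V/F = 0.4758
Converged at V/F = 0.4758.

V/F = 0.4758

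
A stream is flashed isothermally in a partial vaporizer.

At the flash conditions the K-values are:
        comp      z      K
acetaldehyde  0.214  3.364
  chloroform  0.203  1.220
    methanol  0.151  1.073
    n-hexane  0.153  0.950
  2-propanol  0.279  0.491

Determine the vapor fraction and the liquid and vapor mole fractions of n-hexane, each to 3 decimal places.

Rachford–Rice: g(ψ) = Σ zᵢ(Kᵢ−1)/(1+ψ(Kᵢ−1)) = 0.
g(0) = ΣzᵢKᵢ − 1 = 0.412 and g(1) = 1 − Σzᵢ/Kᵢ = -0.100, so a root lies in (0, 1).
Newton iteration, ψ⁰ = 0.5:
  ψ = 0.500: g = 0.0844, g' = -0.390 → ψ = 0.716
  ψ = 0.716: g = 0.0055, g' = -0.352 → ψ = 0.732
Converged at ψ = 0.732.
Compositions from xᵢ = zᵢ/(1+ψ(Kᵢ−1)), yᵢ = Kᵢxᵢ:
  acetaldehyde: x = 0.078, y = 0.264
  chloroform: x = 0.175, y = 0.213
  methanol: x = 0.143, y = 0.154
  n-hexane: x = 0.159, y = 0.151
  2-propanol: x = 0.445, y = 0.218

ψ = 0.732, x_n-hexane = 0.159, y_n-hexane = 0.151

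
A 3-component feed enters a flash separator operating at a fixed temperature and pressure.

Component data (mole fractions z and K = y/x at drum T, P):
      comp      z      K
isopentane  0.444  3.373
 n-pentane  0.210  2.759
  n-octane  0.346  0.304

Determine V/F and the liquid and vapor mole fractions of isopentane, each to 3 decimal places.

V/F = 0.779, x_isopentane = 0.156, y_isopentane = 0.526

Rachford–Rice: g(V/F) = Σ zᵢ(Kᵢ−1)/(1+V/F(Kᵢ−1)) = 0.
Feasibility: ΣzᵢKᵢ = 2.182, Σzᵢ/Kᵢ = 1.346 — both > 1, two phases present.
Newton iteration, V/F⁰ = 0.5:
  V/F = 0.500: g = 0.3091, g' = -1.101 → V/F = 0.781
  V/F = 0.781: g = -0.0023, g' = -1.226 → V/F = 0.779
Converged at V/F = 0.779.
Compositions from xᵢ = zᵢ/(1+V/F(Kᵢ−1)), yᵢ = Kᵢxᵢ:
  isopentane: x = 0.156, y = 0.526
  n-pentane: x = 0.089, y = 0.244
  n-octane: x = 0.755, y = 0.230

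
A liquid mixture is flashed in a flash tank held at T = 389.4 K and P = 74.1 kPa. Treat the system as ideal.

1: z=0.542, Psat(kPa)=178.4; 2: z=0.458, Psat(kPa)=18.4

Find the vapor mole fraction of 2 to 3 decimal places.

Raoult's law: Kᵢ = Pᵢˢᵃᵗ/P = Pᵢˢᵃᵗ/74.1.
  K_1 = 178.4/74.1 = 2.40756, K_2 = 18.4/74.1 = 0.24831
Material balance + equilibrium reduce to Σ zᵢ(Kᵢ−1)/(1+V/F(Kᵢ−1)) = 0.
Feasibility: ΣzᵢKᵢ = 1.419, Σzᵢ/Kᵢ = 2.070 — both > 1, two phases present.
Binary case is linear: z₁(K₁−1)(1+V/F(K₂−1)) + z₂(K₂−1)(1+V/F(K₁−1)) = 0
⇒ V/F = [z₁(K₁−1)+z₂(K₂−1)] / [−(K₁−1)(K₂−1)] = 0.4186/1.0580 = 0.396
Compositions from xᵢ = zᵢ/(1+V/F(Kᵢ−1)), yᵢ = Kᵢxᵢ:
  1: x = 0.348, y = 0.838
  2: x = 0.652, y = 0.162

y_2 = 0.162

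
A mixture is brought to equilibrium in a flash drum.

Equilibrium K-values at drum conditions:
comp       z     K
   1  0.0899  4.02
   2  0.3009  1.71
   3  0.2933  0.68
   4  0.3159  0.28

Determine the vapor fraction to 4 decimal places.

ψ = 0.1862

Material balance + equilibrium reduce to Σ zᵢ(Kᵢ−1)/(1+ψ(Kᵢ−1)) = 0.
g(0) = ΣzᵢKᵢ − 1 = 0.1638 and g(1) = 1 − Σzᵢ/Kᵢ = -0.7579, so a root lies in (0, 1).
Newton–Raphson from ψ = 0.5:
  ψ = 0.5000: g = -0.20129, g' = -0.6551 → ψ = 0.1928
  ψ = 0.1928: g = -0.00460, g' = -0.6998 → ψ = 0.1862
Converged at ψ = 0.1862.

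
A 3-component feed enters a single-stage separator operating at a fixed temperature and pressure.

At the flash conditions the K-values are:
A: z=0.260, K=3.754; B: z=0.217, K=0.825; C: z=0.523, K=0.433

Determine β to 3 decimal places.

Rachford–Rice: g(β) = Σ zᵢ(Kᵢ−1)/(1+β(Kᵢ−1)) = 0.
Check two-phase: ΣzᵢKᵢ = 1.382 > 1 and Σzᵢ/Kᵢ = 1.540 > 1, so g(0) = 0.382 > 0 and g(1) = -0.540 < 0.
Iterate (Newton) starting at β = 0.5:
  β = 0.500: g = -0.1543, g' = -0.685 → β = 0.275
  β = 0.275: g = 0.0165, g' = -0.882 → β = 0.293
  β = 0.293: g = 0.0003, g' = -0.853 → β = 0.294
Converged at β = 0.294.

β = 0.294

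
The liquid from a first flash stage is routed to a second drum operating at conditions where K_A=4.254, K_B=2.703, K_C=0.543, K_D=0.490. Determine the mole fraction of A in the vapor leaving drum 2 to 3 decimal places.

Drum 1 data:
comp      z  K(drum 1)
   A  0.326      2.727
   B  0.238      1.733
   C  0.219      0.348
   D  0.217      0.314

y_A (drum 2) = 0.304

Drum 1:
Rachford–Rice: g(ψ₁) = Σ zᵢ(Kᵢ−1)/(1+ψ₁(Kᵢ−1)) = 0.
g(0) = ΣzᵢKᵢ − 1 = 0.446 and g(1) = 1 − Σzᵢ/Kᵢ = -0.577, so a root lies in (0, 1).
Newton iteration, ψ₁⁰ = 0.57:
  ψ₁ = 0.570: g = -0.0649, g' = -0.822 → ψ₁ = 0.491
  ψ₁ = 0.491: g = -0.0015, g' = -0.787 → ψ₁ = 0.489
Converged at ψ₁ = 0.489.
Drum-1 compositions:
  A: x = 0.177, y = 0.482
  B: x = 0.175, y = 0.304
  C: x = 0.322, y = 0.112
  D: x = 0.327, y = 0.103
Drum-2 feed = drum-1 liquid: z₂ = (0.1767, 0.1752, 0.3215, 0.3266).
Drum 2:
Let ψ₂ = V/F and solve Σ zᵢ(Kᵢ−1)/(1+ψ₂(Kᵢ−1)) = 0.
Feasibility: ΣzᵢKᵢ = 1.560, Σzᵢ/Kᵢ = 1.365 — both > 1, two phases present.
Iterate (Newton) starting at ψ₂ = 0.5:
  ψ₂ = 0.500: g = -0.0339, g' = -0.685 → ψ₂ = 0.450
  ψ₂ = 0.450: g = 0.0008, g' = -0.720 → ψ₂ = 0.452
Converged at ψ₂ = 0.452.
  A: x = 0.072, y = 0.304
  B: x = 0.099, y = 0.268
  C: x = 0.405, y = 0.220
  D: x = 0.424, y = 0.208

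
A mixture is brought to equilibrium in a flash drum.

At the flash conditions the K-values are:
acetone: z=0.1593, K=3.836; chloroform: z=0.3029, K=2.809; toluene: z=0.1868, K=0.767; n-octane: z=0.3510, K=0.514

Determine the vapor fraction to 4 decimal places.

ψ = 0.8566

Newton iteration, ψ⁰ = 0.5:
  ψ = 0.5000: g = 0.19994, g' = -0.6501 → ψ = 0.8076
  ψ = 0.8076: g = 0.02557, g' = -0.5220 → ψ = 0.8565
  ψ = 0.8565: g = 0.00005, g' = -0.5206 → ψ = 0.8566
Converged at ψ = 0.8566.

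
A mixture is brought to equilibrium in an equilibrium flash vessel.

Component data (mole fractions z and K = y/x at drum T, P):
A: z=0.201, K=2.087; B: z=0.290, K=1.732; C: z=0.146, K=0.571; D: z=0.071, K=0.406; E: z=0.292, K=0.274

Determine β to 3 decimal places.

β = 0.200

Rachford–Rice: g(β) = Σ zᵢ(Kᵢ−1)/(1+β(Kᵢ−1)) = 0.
Feasibility: ΣzᵢKᵢ = 1.114, Σzᵢ/Kᵢ = 1.760 — both > 1, two phases present.
Newton iteration, β⁰ = 0.62:
  β = 0.620: g = -0.2611, g' = -0.780 → β = 0.285
  β = 0.285: g = -0.0471, g' = -0.561 → β = 0.201
  β = 0.201: g = -0.0004, g' = -0.554 → β = 0.200
Converged at β = 0.200.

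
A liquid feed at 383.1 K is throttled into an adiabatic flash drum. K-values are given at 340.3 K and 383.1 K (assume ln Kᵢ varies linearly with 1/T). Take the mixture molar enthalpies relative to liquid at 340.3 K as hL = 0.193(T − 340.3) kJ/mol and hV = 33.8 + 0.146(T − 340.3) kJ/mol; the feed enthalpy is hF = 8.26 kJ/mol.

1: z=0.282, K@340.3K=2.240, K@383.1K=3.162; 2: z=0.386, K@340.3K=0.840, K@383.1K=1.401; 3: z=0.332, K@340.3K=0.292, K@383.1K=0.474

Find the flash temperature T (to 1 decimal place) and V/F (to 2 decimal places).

Adiabatic flash: solve Rachford–Rice at each trial T, then check hF = ψ·hV(T) + (1−ψ)·hL(T).
  T = 340.3 K: K = (2.240, 0.840, 0.292), RR gives ψ = 0.092, H_out = 3.095 kJ/mol
  T = 383.1 K: K = (3.162, 1.401, 0.474), RR gives ψ = 0.879, H_out = 36.193 kJ/mol
  T = 361.7 K: K = (2.689, 1.101, 0.377), RR gives ψ = 0.491, H_out = 20.226 kJ/mol
  T = 351.0 K: K = (2.461, 0.966, 0.333), RR gives ψ = 0.293, H_out = 11.826 kJ/mol
  T = 345.6 K: K = (2.349, 0.901, 0.312), RR gives ψ = 0.192, H_out = 7.466 kJ/mol
  T = 348.3 K: K = (2.405, 0.933, 0.323), RR gives ψ = 0.243, H_out = 9.656 kJ/mol
  T = 347.0 K: K = (2.378, 0.918, 0.318), RR gives ψ = 0.218, H_out = 8.604 kJ/mol
Linear interpolation between T = 345.6 (H_out = 7.466) and T = 347.0 (H_out = 8.604) on hF = 8.26 gives T ≈ 346.6 K, at which ψ = 0.21.

T = 346.6 K, V/F = 0.21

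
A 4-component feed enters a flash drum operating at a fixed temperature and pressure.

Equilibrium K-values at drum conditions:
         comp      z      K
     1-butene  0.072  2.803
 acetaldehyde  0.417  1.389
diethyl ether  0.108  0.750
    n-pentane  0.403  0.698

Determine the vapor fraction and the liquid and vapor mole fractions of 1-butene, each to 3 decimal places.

Rachford–Rice: g(ψ) = Σ zᵢ(Kᵢ−1)/(1+ψ(Kᵢ−1)) = 0.
Feasibility: ΣzᵢKᵢ = 1.143, Σzᵢ/Kᵢ = 1.047 — both > 1, two phases present.
Iterate (Newton) starting at ψ = 0.5:
  ψ = 0.500: g = 0.0299, g' = -0.169 → ψ = 0.677
  ψ = 0.677: g = 0.0014, g' = -0.155 → ψ = 0.686
Converged at ψ = 0.686.
Compositions from xᵢ = zᵢ/(1+ψ(Kᵢ−1)), yᵢ = Kᵢxᵢ:
  1-butene: x = 0.032, y = 0.090
  acetaldehyde: x = 0.329, y = 0.457
  diethyl ether: x = 0.130, y = 0.098
  n-pentane: x = 0.508, y = 0.355

ψ = 0.686, x_1-butene = 0.032, y_1-butene = 0.090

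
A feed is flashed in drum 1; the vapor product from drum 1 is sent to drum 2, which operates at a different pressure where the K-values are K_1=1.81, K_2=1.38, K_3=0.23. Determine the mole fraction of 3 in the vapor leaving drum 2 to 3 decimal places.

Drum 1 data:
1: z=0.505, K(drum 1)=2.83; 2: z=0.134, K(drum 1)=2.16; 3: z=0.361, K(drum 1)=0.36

y_3 (drum 2) = 0.110

Drum 1:
Rachford–Rice: g(ψ₁) = Σ zᵢ(Kᵢ−1)/(1+ψ₁(Kᵢ−1)) = 0.
Feasibility: ΣzᵢKᵢ = 1.849, Σzᵢ/Kᵢ = 1.243 — both > 1, two phases present.
Newton iteration, ψ₁⁰ = 0.5:
  ψ₁ = 0.500: g = 0.2412, g' = -0.853 → ψ₁ = 0.783
  ψ₁ = 0.783: g = -0.0015, g' = -0.929 → ψ₁ = 0.781
Converged at ψ₁ = 0.781.
Drum-1 compositions:
  1: x = 0.208, y = 0.588
  2: x = 0.070, y = 0.152
  3: x = 0.722, y = 0.260
Drum-2 feed = drum-1 vapor: z₂ = (0.5883, 0.1519, 0.2599).
Drum 2:
Material balance + equilibrium reduce to Σ zᵢ(Kᵢ−1)/(1+ψ₂(Kᵢ−1)) = 0.
g(0) = ΣzᵢKᵢ − 1 = 0.334 and g(1) = 1 − Σzᵢ/Kᵢ = -0.565, so a root lies in (0, 1).
Iterate (Newton) starting at ψ₂ = 0.5:
  ψ₂ = 0.500: g = 0.0623, g' = -0.618 → ψ₂ = 0.601
  ψ₂ = 0.601: g = -0.0048, g' = -0.723 → ψ₂ = 0.594
Converged at ψ₂ = 0.594.
  1: x = 0.397, y = 0.719
  2: x = 0.124, y = 0.171
  3: x = 0.479, y = 0.110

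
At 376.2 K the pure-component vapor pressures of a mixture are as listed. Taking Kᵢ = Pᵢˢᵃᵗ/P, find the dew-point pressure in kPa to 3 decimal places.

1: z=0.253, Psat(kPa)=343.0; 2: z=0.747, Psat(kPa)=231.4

At the dew point ψ → 1, so Σzᵢ/Kᵢ = 1 with Kᵢ = Pᵢˢᵃᵗ/P ⇒ 1/P = Σzᵢ/Pᵢˢᵃᵗ.
1/P = 0.253/343.0 + 0.747/231.4 = 0.003966 ⇒ P = 252.157 kPa

Pdew = 252.157 kPa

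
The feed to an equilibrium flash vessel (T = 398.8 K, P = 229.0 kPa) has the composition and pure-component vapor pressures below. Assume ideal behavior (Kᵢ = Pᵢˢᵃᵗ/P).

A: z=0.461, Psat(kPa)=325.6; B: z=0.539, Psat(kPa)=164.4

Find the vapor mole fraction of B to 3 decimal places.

y_B = 0.430

Raoult's law: Kᵢ = Pᵢˢᵃᵗ/P = Pᵢˢᵃᵗ/229.0.
  K_A = 325.6/229.0 = 1.42183, K_B = 164.4/229.0 = 0.71790
Rachford–Rice: g(V/F) = Σ zᵢ(Kᵢ−1)/(1+V/F(Kᵢ−1)) = 0.
Feasibility: ΣzᵢKᵢ = 1.042, Σzᵢ/Kᵢ = 1.075 — both > 1, two phases present.
Newton iteration, V/F⁰ = 0.5:
  V/F = 0.500: g = -0.0164, g' = -0.114 → V/F = 0.356
Converged at V/F = 0.356.
Compositions from xᵢ = zᵢ/(1+V/F(Kᵢ−1)), yᵢ = Kᵢxᵢ:
  A: x = 0.401, y = 0.570
  B: x = 0.599, y = 0.430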